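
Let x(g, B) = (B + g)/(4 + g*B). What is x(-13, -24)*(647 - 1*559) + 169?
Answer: 12537/79 ≈ 158.70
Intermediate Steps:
x(g, B) = (B + g)/(4 + B*g)
x(-13, -24)*(647 - 1*559) + 169 = ((-24 - 13)/(4 - 24*(-13)))*(647 - 1*559) + 169 = (-37/(4 + 312))*(647 - 559) + 169 = (-37/316)*88 + 169 = ((1/316)*(-37))*88 + 169 = -37/316*88 + 169 = -814/79 + 169 = 12537/79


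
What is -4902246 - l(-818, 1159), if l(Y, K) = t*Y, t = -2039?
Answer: -6570148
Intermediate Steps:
l(Y, K) = -2039*Y
-4902246 - l(-818, 1159) = -4902246 - (-2039)*(-818) = -4902246 - 1*1667902 = -4902246 - 1667902 = -6570148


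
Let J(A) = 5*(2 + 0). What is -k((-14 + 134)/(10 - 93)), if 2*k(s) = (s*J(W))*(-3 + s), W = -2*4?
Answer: -221400/6889 ≈ -32.138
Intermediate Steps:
W = -8
J(A) = 10 (J(A) = 5*2 = 10)
k(s) = 5*s*(-3 + s) (k(s) = ((s*10)*(-3 + s))/2 = ((10*s)*(-3 + s))/2 = (10*s*(-3 + s))/2 = 5*s*(-3 + s))
-k((-14 + 134)/(10 - 93)) = -5*(-14 + 134)/(10 - 93)*(-3 + (-14 + 134)/(10 - 93)) = -5*120/(-83)*(-3 + 120/(-83)) = -5*120*(-1/83)*(-3 + 120*(-1/83)) = -5*(-120)*(-3 - 120/83)/83 = -5*(-120)*(-369)/(83*83) = -1*221400/6889 = -221400/6889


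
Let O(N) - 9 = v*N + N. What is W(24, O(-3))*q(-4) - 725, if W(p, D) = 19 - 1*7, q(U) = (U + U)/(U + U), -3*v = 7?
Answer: -713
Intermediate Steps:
v = -7/3 (v = -⅓*7 = -7/3 ≈ -2.3333)
O(N) = 9 - 4*N/3 (O(N) = 9 + (-7*N/3 + N) = 9 - 4*N/3)
q(U) = 1 (q(U) = (2*U)/((2*U)) = (2*U)*(1/(2*U)) = 1)
W(p, D) = 12 (W(p, D) = 19 - 7 = 12)
W(24, O(-3))*q(-4) - 725 = 12*1 - 725 = 12 - 725 = -713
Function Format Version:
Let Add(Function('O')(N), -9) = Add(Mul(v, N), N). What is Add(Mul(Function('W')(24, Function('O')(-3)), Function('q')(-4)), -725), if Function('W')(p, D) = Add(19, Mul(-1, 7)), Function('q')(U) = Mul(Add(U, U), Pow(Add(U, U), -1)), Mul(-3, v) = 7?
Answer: -713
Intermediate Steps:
v = Rational(-7, 3) (v = Mul(Rational(-1, 3), 7) = Rational(-7, 3) ≈ -2.3333)
Function('O')(N) = Add(9, Mul(Rational(-4, 3), N)) (Function('O')(N) = Add(9, Add(Mul(Rational(-7, 3), N), N)) = Add(9, Mul(Rational(-4, 3), N)))
Function('q')(U) = 1 (Function('q')(U) = Mul(Mul(2, U), Pow(Mul(2, U), -1)) = Mul(Mul(2, U), Mul(Rational(1, 2), Pow(U, -1))) = 1)
Function('W')(p, D) = 12 (Function('W')(p, D) = Add(19, -7) = 12)
Add(Mul(Function('W')(24, Function('O')(-3)), Function('q')(-4)), -725) = Add(Mul(12, 1), -725) = Add(12, -725) = -713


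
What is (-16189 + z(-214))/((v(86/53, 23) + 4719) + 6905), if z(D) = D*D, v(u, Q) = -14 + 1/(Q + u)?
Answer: 38637135/15151103 ≈ 2.5501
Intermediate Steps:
z(D) = D**2
(-16189 + z(-214))/((v(86/53, 23) + 4719) + 6905) = (-16189 + (-214)**2)/(((1 - 14*23 - 1204/53)/(23 + 86/53) + 4719) + 6905) = (-16189 + 45796)/(((1 - 322 - 1204/53)/(23 + 86*(1/53)) + 4719) + 6905) = 29607/(((1 - 322 - 14*86/53)/(23 + 86/53) + 4719) + 6905) = 29607/(((1 - 322 - 1204/53)/(1305/53) + 4719) + 6905) = 29607/(((53/1305)*(-18217/53) + 4719) + 6905) = 29607/((-18217/1305 + 4719) + 6905) = 29607/(6140078/1305 + 6905) = 29607/(15151103/1305) = 29607*(1305/15151103) = 38637135/15151103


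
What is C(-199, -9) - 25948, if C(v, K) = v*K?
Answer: -24157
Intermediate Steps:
C(v, K) = K*v
C(-199, -9) - 25948 = -9*(-199) - 25948 = 1791 - 25948 = -24157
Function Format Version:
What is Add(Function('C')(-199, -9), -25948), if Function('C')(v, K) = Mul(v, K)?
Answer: -24157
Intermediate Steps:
Function('C')(v, K) = Mul(K, v)
Add(Function('C')(-199, -9), -25948) = Add(Mul(-9, -199), -25948) = Add(1791, -25948) = -24157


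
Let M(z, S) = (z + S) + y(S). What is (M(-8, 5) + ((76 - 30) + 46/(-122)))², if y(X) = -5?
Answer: 5267025/3721 ≈ 1415.5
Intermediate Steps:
M(z, S) = -5 + S + z (M(z, S) = (z + S) - 5 = (S + z) - 5 = -5 + S + z)
(M(-8, 5) + ((76 - 30) + 46/(-122)))² = ((-5 + 5 - 8) + ((76 - 30) + 46/(-122)))² = (-8 + (46 + 46*(-1/122)))² = (-8 + (46 - 23/61))² = (-8 + 2783/61)² = (2295/61)² = 5267025/3721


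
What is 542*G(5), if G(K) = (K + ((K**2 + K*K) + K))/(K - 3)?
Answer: 16260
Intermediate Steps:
G(K) = (2*K + 2*K**2)/(-3 + K) (G(K) = (K + ((K**2 + K**2) + K))/(-3 + K) = (K + (2*K**2 + K))/(-3 + K) = (K + (K + 2*K**2))/(-3 + K) = (2*K + 2*K**2)/(-3 + K))
542*G(5) = 542*(2*5*(1 + 5)/(-3 + 5)) = 542*(2*5*6/2) = 542*(2*5*(1/2)*6) = 542*30 = 16260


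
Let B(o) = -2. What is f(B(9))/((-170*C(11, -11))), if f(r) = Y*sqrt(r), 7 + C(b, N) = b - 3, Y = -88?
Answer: 44*I*sqrt(2)/85 ≈ 0.73206*I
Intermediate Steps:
C(b, N) = -10 + b (C(b, N) = -7 + (b - 3) = -7 + (-3 + b) = -10 + b)
f(r) = -88*sqrt(r)
f(B(9))/((-170*C(11, -11))) = (-88*I*sqrt(2))/((-170*(-10 + 11))) = (-88*I*sqrt(2))/((-170*1)) = -88*I*sqrt(2)/(-170) = -88*I*sqrt(2)*(-1/170) = 44*I*sqrt(2)/85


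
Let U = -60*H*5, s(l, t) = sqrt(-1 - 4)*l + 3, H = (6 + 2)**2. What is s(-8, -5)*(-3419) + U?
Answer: -29457 + 27352*I*sqrt(5) ≈ -29457.0 + 61161.0*I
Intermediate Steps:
H = 64 (H = 8**2 = 64)
s(l, t) = 3 + I*l*sqrt(5) (s(l, t) = sqrt(-5)*l + 3 = (I*sqrt(5))*l + 3 = I*l*sqrt(5) + 3 = 3 + I*l*sqrt(5))
U = -19200 (U = -60*64*5 = -3840*5 = -19200)
s(-8, -5)*(-3419) + U = (3 + I*(-8)*sqrt(5))*(-3419) - 19200 = (3 - 8*I*sqrt(5))*(-3419) - 19200 = (-10257 + 27352*I*sqrt(5)) - 19200 = -29457 + 27352*I*sqrt(5)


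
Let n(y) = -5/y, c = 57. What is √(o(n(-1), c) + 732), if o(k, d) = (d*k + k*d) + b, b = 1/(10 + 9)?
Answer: √470041/19 ≈ 36.084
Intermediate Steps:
b = 1/19 ≈ 0.052632
o(k, d) = 1/19 + 2*d*k (o(k, d) = (d*k + k*d) + 1/19 = (d*k + d*k) + 1/19 = 2*d*k + 1/19 = 1/19 + 2*d*k)
√(o(n(-1), c) + 732) = √((1/19 + 2*57*(-5/(-1))) + 732) = √((1/19 + 2*57*(-5*(-1))) + 732) = √((1/19 + 2*57*5) + 732) = √((1/19 + 570) + 732) = √(10831/19 + 732) = √(24739/19) = √470041/19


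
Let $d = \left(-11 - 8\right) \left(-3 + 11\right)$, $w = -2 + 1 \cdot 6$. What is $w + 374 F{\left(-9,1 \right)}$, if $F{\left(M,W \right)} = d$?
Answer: $-56844$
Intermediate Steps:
$w = 4$ ($w = -2 + 6 = 4$)
$d = -152$ ($d = \left(-19\right) 8 = -152$)
$F{\left(M,W \right)} = -152$
$w + 374 F{\left(-9,1 \right)} = 4 + 374 \left(-152\right) = 4 - 56848 = -56844$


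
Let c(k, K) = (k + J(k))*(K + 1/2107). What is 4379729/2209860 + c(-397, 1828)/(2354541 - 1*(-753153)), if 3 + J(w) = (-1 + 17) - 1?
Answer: 604789359993271/344523027919140 ≈ 1.7554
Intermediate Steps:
J(w) = 12 (J(w) = -3 + ((-1 + 17) - 1) = -3 + (16 - 1) = -3 + 15 = 12)
c(k, K) = (12 + k)*(1/2107 + K) (c(k, K) = (k + 12)*(K + 1/2107) = (12 + k)*(K + 1/2107) = (12 + k)*(1/2107 + K))
4379729/2209860 + c(-397, 1828)/(2354541 - 1*(-753153)) = 4379729/2209860 + (12/2107 + 12*1828 + (1/2107)*(-397) + 1828*(-397))/(2354541 - 1*(-753153)) = 4379729*(1/2209860) + (12/2107 + 21936 - 397/2107 - 725716)/(2354541 + 753153) = 4379729/2209860 - 211837835/301/3107694 = 4379729/2209860 - 211837835/301*1/3107694 = 4379729/2209860 - 211837835/935415894 = 604789359993271/344523027919140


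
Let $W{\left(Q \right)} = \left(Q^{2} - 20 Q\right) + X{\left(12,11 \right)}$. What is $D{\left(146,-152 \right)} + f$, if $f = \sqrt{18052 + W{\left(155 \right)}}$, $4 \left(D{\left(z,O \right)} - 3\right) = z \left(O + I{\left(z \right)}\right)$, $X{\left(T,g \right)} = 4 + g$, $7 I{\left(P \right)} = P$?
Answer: $- \frac{33486}{7} + 4 \sqrt{2437} \approx -4586.3$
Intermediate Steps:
$I{\left(P \right)} = \frac{P}{7}$
$W{\left(Q \right)} = 15 + Q^{2} - 20 Q$ ($W{\left(Q \right)} = \left(Q^{2} - 20 Q\right) + \left(4 + 11\right) = \left(Q^{2} - 20 Q\right) + 15 = 15 + Q^{2} - 20 Q$)
$D{\left(z,O \right)} = 3 + \frac{z \left(O + \frac{z}{7}\right)}{4}$
$f = 4 \sqrt{2437}$ ($f = \sqrt{18052 + \left(15 + 155^{2} - 3100\right)} = \sqrt{18052 + \left(15 + 24025 - 3100\right)} = \sqrt{18052 + 20940} = \sqrt{38992} = 4 \sqrt{2437} \approx 197.46$)
$D{\left(146,-152 \right)} + f = \left(3 + \frac{146^{2}}{28} + \frac{1}{4} \left(-152\right) 146\right) + 4 \sqrt{2437} = \left(3 + \frac{1}{28} \cdot 21316 - 5548\right) + 4 \sqrt{2437} = \left(3 + \frac{5329}{7} - 5548\right) + 4 \sqrt{2437} = - \frac{33486}{7} + 4 \sqrt{2437}$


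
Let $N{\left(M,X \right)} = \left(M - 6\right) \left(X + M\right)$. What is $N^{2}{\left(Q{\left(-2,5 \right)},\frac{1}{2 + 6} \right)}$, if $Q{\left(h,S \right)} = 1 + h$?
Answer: $\frac{2401}{64} \approx 37.516$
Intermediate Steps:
$N{\left(M,X \right)} = \left(-6 + M\right) \left(M + X\right)$
$N^{2}{\left(Q{\left(-2,5 \right)},\frac{1}{2 + 6} \right)} = \left(\left(1 - 2\right)^{2} - 6 \left(1 - 2\right) - \frac{6}{2 + 6} + \frac{1 - 2}{2 + 6}\right)^{2} = \left(\left(-1\right)^{2} - -6 - \frac{6}{8} - \frac{1}{8}\right)^{2} = \left(1 + 6 - \frac{3}{4} - \frac{1}{8}\right)^{2} = \left(\frac{49}{8}\right)^{2} = \frac{2401}{64}$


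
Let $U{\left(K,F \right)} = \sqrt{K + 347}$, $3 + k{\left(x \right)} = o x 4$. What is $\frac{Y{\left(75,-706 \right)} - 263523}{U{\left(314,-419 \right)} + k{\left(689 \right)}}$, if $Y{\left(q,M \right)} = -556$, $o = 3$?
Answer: $- \frac{2182612935}{68309564} + \frac{264079 \sqrt{661}}{68309564} \approx -31.852$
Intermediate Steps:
$k{\left(x \right)} = -3 + 12 x$ ($k{\left(x \right)} = -3 + 3 x 4 = -3 + 12 x$)
$U{\left(K,F \right)} = \sqrt{347 + K}$
$\frac{Y{\left(75,-706 \right)} - 263523}{U{\left(314,-419 \right)} + k{\left(689 \right)}} = \frac{-556 - 263523}{\sqrt{347 + 314} + \left(-3 + 12 \cdot 689\right)} = - \frac{264079}{\sqrt{661} + \left(-3 + 8268\right)} = - \frac{264079}{\sqrt{661} + 8265} = - \frac{264079}{8265 + \sqrt{661}}$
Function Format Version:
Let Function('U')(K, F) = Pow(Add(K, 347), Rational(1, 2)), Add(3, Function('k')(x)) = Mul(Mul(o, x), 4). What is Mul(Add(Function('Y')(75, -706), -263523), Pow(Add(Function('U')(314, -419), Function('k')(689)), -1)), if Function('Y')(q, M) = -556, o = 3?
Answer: Add(Rational(-2182612935, 68309564), Mul(Rational(264079, 68309564), Pow(661, Rational(1, 2)))) ≈ -31.852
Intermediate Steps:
Function('k')(x) = Add(-3, Mul(12, x)) (Function('k')(x) = Add(-3, Mul(Mul(3, x), 4)) = Add(-3, Mul(12, x)))
Function('U')(K, F) = Pow(Add(347, K), Rational(1, 2))
Mul(Add(Function('Y')(75, -706), -263523), Pow(Add(Function('U')(314, -419), Function('k')(689)), -1)) = Mul(Add(-556, -263523), Pow(Add(Pow(Add(347, 314), Rational(1, 2)), Add(-3, Mul(12, 689))), -1)) = Mul(-264079, Pow(Add(Pow(661, Rational(1, 2)), Add(-3, 8268)), -1)) = Mul(-264079, Pow(Add(Pow(661, Rational(1, 2)), 8265), -1)) = Mul(-264079, Pow(Add(8265, Pow(661, Rational(1, 2))), -1))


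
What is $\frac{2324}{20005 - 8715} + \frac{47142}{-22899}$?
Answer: $- \frac{79835984}{43088285} \approx -1.8528$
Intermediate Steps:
$\frac{2324}{20005 - 8715} + \frac{47142}{-22899} = \frac{2324}{20005 - 8715} + 47142 \left(- \frac{1}{22899}\right) = \frac{2324}{11290} - \frac{15714}{7633} = 2324 \cdot \frac{1}{11290} - \frac{15714}{7633} = \frac{1162}{5645} - \frac{15714}{7633} = - \frac{79835984}{43088285}$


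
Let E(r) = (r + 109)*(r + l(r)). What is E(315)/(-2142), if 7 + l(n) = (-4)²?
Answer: -7632/119 ≈ -64.134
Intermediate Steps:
l(n) = 9 (l(n) = -7 + (-4)² = -7 + 16 = 9)
E(r) = (9 + r)*(109 + r) (E(r) = (r + 109)*(r + 9) = (109 + r)*(9 + r) = (9 + r)*(109 + r))
E(315)/(-2142) = (981 + 315² + 118*315)/(-2142) = (981 + 99225 + 37170)*(-1/2142) = 137376*(-1/2142) = -7632/119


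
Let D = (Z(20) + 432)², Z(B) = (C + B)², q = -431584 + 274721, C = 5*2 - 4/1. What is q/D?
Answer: -156863/1227664 ≈ -0.12777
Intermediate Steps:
C = 6 (C = 10 - 4*1 = 10 - 4 = 6)
q = -156863
Z(B) = (6 + B)²
D = 1227664 (D = ((6 + 20)² + 432)² = (26² + 432)² = (676 + 432)² = 1108² = 1227664)
q/D = -156863/1227664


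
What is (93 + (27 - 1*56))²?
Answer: 4096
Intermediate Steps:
(93 + (27 - 1*56))² = (93 + (27 - 56))² = (93 - 29)² = 64² = 4096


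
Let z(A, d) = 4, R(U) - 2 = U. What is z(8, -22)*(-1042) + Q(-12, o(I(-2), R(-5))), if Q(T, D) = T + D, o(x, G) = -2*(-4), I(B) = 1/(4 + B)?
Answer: -4172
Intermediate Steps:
R(U) = 2 + U
o(x, G) = 8
Q(T, D) = D + T
z(8, -22)*(-1042) + Q(-12, o(I(-2), R(-5))) = 4*(-1042) + (8 - 12) = -4168 - 4 = -4172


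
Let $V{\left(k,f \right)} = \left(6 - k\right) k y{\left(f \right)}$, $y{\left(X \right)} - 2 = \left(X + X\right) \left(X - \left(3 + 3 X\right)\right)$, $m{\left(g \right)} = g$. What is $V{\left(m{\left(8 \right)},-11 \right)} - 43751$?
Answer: $-37095$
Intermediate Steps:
$y{\left(X \right)} = 2 + 2 X \left(-3 - 2 X\right)$ ($y{\left(X \right)} = 2 + \left(X + X\right) \left(X - \left(3 + 3 X\right)\right) = 2 + 2 X \left(X - \left(3 + 3 X\right)\right) = 2 + 2 X \left(-3 - 2 X\right)$)
$V{\left(k,f \right)} = k \left(6 - k\right) \left(2 - 6 f - 4 f^{2}\right)$ ($V{\left(k,f \right)} = \left(6 - k\right) k \left(2 - 6 f - 4 f^{2}\right) = k \left(6 - k\right) \left(2 - 6 f - 4 f^{2}\right)$)
$V{\left(m{\left(8 \right)},-11 \right)} - 43751 = 2 \cdot 8 \left(-6 + 8\right) \left(-1 + 2 \left(-11\right)^{2} + 3 \left(-11\right)\right) - 43751 = 2 \cdot 8 \cdot 2 \left(-1 + 2 \cdot 121 - 33\right) - 43751 = 2 \cdot 8 \cdot 2 \left(-1 + 242 - 33\right) - 43751 = 2 \cdot 8 \cdot 2 \cdot 208 - 43751 = 6656 - 43751 = -37095$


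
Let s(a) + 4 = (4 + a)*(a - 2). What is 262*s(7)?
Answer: 13362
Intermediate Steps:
s(a) = -4 + (-2 + a)*(4 + a) (s(a) = -4 + (4 + a)*(a - 2) = -4 + (4 + a)*(-2 + a) = -4 + (-2 + a)*(4 + a))
262*s(7) = 262*(-12 + 7² + 2*7) = 262*(-12 + 49 + 14) = 262*51 = 13362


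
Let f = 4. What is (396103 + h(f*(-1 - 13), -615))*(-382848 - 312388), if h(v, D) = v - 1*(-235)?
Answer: -275509512552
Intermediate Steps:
h(v, D) = 235 + v (h(v, D) = v + 235 = 235 + v)
(396103 + h(f*(-1 - 13), -615))*(-382848 - 312388) = (396103 + (235 + 4*(-1 - 13)))*(-382848 - 312388) = (396103 + (235 + 4*(-14)))*(-695236) = (396103 + (235 - 56))*(-695236) = (396103 + 179)*(-695236) = 396282*(-695236) = -275509512552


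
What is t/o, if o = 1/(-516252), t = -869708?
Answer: 448988494416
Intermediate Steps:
o = -1/516252 ≈ -1.9370e-6
t/o = -869708/(-1/516252) = -869708*(-516252) = 448988494416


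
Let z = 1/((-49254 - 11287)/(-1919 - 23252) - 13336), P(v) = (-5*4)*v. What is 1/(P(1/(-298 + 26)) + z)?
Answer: 22822154220/1676387947 ≈ 13.614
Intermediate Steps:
P(v) = -20*v
z = -25171/335619915 (z = 1/(-60541/(-25171) - 13336) = 1/(-60541*(-1/25171) - 13336) = 1/(60541/25171 - 13336) = 1/(-335619915/25171) = -25171/335619915 ≈ -7.4998e-5)
1/(P(1/(-298 + 26)) + z) = 1/(-20/(-298 + 26) - 25171/335619915) = 1/(-20/(-272) - 25171/335619915) = 1/(-20*(-1/272) - 25171/335619915) = 1/(5/68 - 25171/335619915) = 1/(1676387947/22822154220) = 22822154220/1676387947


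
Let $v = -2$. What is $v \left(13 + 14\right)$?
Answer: $-54$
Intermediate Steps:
$v \left(13 + 14\right) = - 2 \left(13 + 14\right) = \left(-2\right) 27 = -54$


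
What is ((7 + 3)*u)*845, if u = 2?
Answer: 16900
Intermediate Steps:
((7 + 3)*u)*845 = ((7 + 3)*2)*845 = (10*2)*845 = 20*845 = 16900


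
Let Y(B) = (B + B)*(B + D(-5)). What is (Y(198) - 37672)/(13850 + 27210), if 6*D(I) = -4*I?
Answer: 10514/10265 ≈ 1.0243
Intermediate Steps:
D(I) = -2*I/3 (D(I) = (-4*I)/6 = -2*I/3)
Y(B) = 2*B*(10/3 + B) (Y(B) = (B + B)*(B - ⅔*(-5)) = (2*B)*(B + 10/3) = (2*B)*(10/3 + B) = 2*B*(10/3 + B))
(Y(198) - 37672)/(13850 + 27210) = ((⅔)*198*(10 + 3*198) - 37672)/(13850 + 27210) = ((⅔)*198*(10 + 594) - 37672)/41060 = ((⅔)*198*604 - 37672)*(1/41060) = (79728 - 37672)*(1/41060) = 42056*(1/41060) = 10514/10265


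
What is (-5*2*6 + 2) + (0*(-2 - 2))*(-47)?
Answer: -58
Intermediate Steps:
(-5*2*6 + 2) + (0*(-2 - 2))*(-47) = (-10*6 + 2) + (0*(-4))*(-47) = (-60 + 2) + 0*(-47) = -58 + 0 = -58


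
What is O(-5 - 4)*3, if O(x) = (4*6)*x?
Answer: -648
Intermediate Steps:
O(x) = 24*x
O(-5 - 4)*3 = (24*(-5 - 4))*3 = (24*(-9))*3 = -216*3 = -648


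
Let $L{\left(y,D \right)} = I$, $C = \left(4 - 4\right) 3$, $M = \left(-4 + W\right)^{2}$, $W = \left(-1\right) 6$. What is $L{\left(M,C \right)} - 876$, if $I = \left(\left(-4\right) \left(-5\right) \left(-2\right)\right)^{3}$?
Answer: $-64876$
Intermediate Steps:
$W = -6$
$M = 100$ ($M = \left(-4 - 6\right)^{2} = \left(-10\right)^{2} = 100$)
$I = -64000$ ($I = \left(20 \left(-2\right)\right)^{3} = \left(-40\right)^{3} = -64000$)
$C = 0$ ($C = 0 \cdot 3 = 0$)
$L{\left(y,D \right)} = -64000$
$L{\left(M,C \right)} - 876 = -64000 - 876 = -64876$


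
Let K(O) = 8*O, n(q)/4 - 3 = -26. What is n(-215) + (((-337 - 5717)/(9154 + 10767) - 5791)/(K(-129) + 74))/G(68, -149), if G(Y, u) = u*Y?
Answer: -17789447886357/193362309976 ≈ -92.001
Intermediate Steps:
G(Y, u) = Y*u
n(q) = -92 (n(q) = 12 + 4*(-26) = 12 - 104 = -92)
n(-215) + (((-337 - 5717)/(9154 + 10767) - 5791)/(K(-129) + 74))/G(68, -149) = -92 + (((-337 - 5717)/(9154 + 10767) - 5791)/(8*(-129) + 74))/((68*(-149))) = -92 + ((-6054/19921 - 5791)/(-1032 + 74))/(-10132) = -92 + ((-6054*1/19921 - 5791)/(-958))*(-1/10132) = -92 + ((-6054/19921 - 5791)*(-1/958))*(-1/10132) = -92 - 115368565/19921*(-1/958)*(-1/10132) = -92 + (115368565/19084318)*(-1/10132) = -92 - 115368565/193362309976 = -17789447886357/193362309976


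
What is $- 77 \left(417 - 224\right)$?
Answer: $-14861$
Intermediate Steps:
$- 77 \left(417 - 224\right) = \left(-77\right) 193 = -14861$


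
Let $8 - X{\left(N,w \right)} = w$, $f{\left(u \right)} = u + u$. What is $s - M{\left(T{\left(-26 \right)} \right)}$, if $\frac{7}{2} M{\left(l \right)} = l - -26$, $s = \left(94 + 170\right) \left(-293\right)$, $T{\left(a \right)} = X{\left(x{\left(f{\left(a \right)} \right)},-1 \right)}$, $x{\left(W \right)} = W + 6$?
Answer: $-77362$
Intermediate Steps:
$f{\left(u \right)} = 2 u$
$x{\left(W \right)} = 6 + W$
$X{\left(N,w \right)} = 8 - w$
$T{\left(a \right)} = 9$ ($T{\left(a \right)} = 8 - -1 = 8 + 1 = 9$)
$s = -77352$ ($s = 264 \left(-293\right) = -77352$)
$M{\left(l \right)} = \frac{52}{7} + \frac{2 l}{7}$ ($M{\left(l \right)} = \frac{2 \left(l - -26\right)}{7} = \frac{2 \left(l + 26\right)}{7} = \frac{2 \left(26 + l\right)}{7} = \frac{52}{7} + \frac{2 l}{7}$)
$s - M{\left(T{\left(-26 \right)} \right)} = -77352 - \left(\frac{52}{7} + \frac{2}{7} \cdot 9\right) = -77352 - \left(\frac{52}{7} + \frac{18}{7}\right) = -77352 - 10 = -77362$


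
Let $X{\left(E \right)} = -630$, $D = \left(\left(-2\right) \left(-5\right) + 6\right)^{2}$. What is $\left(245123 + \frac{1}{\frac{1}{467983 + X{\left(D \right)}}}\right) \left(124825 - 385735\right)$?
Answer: $-185892113160$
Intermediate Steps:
$D = 256$ ($D = \left(10 + 6\right)^{2} = 16^{2} = 256$)
$\left(245123 + \frac{1}{\frac{1}{467983 + X{\left(D \right)}}}\right) \left(124825 - 385735\right) = \left(245123 + \frac{1}{\frac{1}{467983 - 630}}\right) \left(124825 - 385735\right) = \left(245123 + \frac{1}{\frac{1}{467353}}\right) \left(-260910\right) = \left(245123 + 467353\right) \left(-260910\right) = 712476 \left(-260910\right) = -185892113160$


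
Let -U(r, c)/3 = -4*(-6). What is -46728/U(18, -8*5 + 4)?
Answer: 649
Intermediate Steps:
U(r, c) = -72 (U(r, c) = -(-12)*(-6) = -3*24 = -72)
-46728/U(18, -8*5 + 4) = -46728/(-72) = -46728*(-1/72) = 649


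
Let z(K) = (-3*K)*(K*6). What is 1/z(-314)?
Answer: -1/1774728 ≈ -5.6347e-7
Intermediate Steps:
z(K) = -18*K² (z(K) = (-3*K)*(6*K) = -18*K²)
1/z(-314) = 1/(-18*(-314)²) = 1/(-18*98596) = 1/(-1774728) = -1/1774728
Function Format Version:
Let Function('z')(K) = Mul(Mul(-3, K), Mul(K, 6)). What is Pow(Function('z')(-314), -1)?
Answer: Rational(-1, 1774728) ≈ -5.6347e-7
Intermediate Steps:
Function('z')(K) = Mul(-18, Pow(K, 2)) (Function('z')(K) = Mul(Mul(-3, K), Mul(6, K)) = Mul(-18, Pow(K, 2)))
Pow(Function('z')(-314), -1) = Pow(Mul(-18, Pow(-314, 2)), -1) = Pow(Mul(-18, 98596), -1) = Pow(-1774728, -1) = Rational(-1, 1774728)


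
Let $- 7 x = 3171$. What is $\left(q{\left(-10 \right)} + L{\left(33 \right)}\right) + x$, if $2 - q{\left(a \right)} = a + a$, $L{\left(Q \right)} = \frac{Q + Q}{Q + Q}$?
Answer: $-430$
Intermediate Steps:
$L{\left(Q \right)} = 1$ ($L{\left(Q \right)} = \frac{2 Q}{2 Q} = 2 Q \frac{1}{2 Q} = 1$)
$x = -453$ ($x = \left(- \frac{1}{7}\right) 3171 = -453$)
$q{\left(a \right)} = 2 - 2 a$ ($q{\left(a \right)} = 2 - \left(a + a\right) = 2 - 2 a$)
$\left(q{\left(-10 \right)} + L{\left(33 \right)}\right) + x = \left(\left(2 - -20\right) + 1\right) - 453 = \left(\left(2 + 20\right) + 1\right) - 453 = \left(22 + 1\right) - 453 = 23 - 453 = -430$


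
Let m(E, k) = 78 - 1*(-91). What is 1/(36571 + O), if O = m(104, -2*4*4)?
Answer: 1/36740 ≈ 2.7218e-5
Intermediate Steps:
m(E, k) = 169 (m(E, k) = 78 + 91 = 169)
O = 169
1/(36571 + O) = 1/(36571 + 169) = 1/36740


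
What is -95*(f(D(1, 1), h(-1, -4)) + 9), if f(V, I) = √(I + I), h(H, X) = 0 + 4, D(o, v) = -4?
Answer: -855 - 190*√2 ≈ -1123.7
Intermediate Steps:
h(H, X) = 4
f(V, I) = √2*√I (f(V, I) = √(2*I) = √2*√I)
-95*(f(D(1, 1), h(-1, -4)) + 9) = -95*(√2*√4 + 9) = -95*(√2*2 + 9) = -95*(2*√2 + 9) = -95*(9 + 2*√2) = -855 - 190*√2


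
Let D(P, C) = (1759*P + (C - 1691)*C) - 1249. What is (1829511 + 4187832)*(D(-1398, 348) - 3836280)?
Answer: -40701157618425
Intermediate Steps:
D(P, C) = -1249 + 1759*P + C*(-1691 + C) (D(P, C) = (1759*P + (-1691 + C)*C) - 1249 = (1759*P + C*(-1691 + C)) - 1249 = -1249 + 1759*P + C*(-1691 + C))
(1829511 + 4187832)*(D(-1398, 348) - 3836280) = (1829511 + 4187832)*((-1249 + 348² - 1691*348 + 1759*(-1398)) - 3836280) = 6017343*((-1249 + 121104 - 588468 - 2459082) - 3836280) = 6017343*(-2927695 - 3836280) = 6017343*(-6763975) = -40701157618425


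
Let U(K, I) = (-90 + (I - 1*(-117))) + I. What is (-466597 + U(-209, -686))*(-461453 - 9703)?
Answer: 220473680952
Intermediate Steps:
U(K, I) = 27 + 2*I (U(K, I) = (-90 + (I + 117)) + I = (-90 + (117 + I)) + I = (27 + I) + I = 27 + 2*I)
(-466597 + U(-209, -686))*(-461453 - 9703) = (-466597 + (27 + 2*(-686)))*(-461453 - 9703) = (-466597 + (27 - 1372))*(-471156) = (-466597 - 1345)*(-471156) = -467942*(-471156) = 220473680952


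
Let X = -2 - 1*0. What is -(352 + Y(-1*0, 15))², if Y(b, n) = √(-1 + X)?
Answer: -(352 + I*√3)² ≈ -1.239e+5 - 1219.4*I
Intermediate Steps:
X = -2 (X = -2 + 0 = -2)
Y(b, n) = I*√3 (Y(b, n) = √(-1 - 2) = √(-3) = I*√3)
-(352 + Y(-1*0, 15))² = -(352 + I*√3)²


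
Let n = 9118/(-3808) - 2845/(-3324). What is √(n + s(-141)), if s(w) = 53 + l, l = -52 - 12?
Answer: I*√1961836423197/395556 ≈ 3.541*I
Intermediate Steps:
l = -64
s(w) = -11 (s(w) = 53 - 64 = -11)
n = -2434309/1582224 (n = 9118*(-1/3808) - 2845*(-1/3324) = -4559/1904 + 2845/3324 = -2434309/1582224 ≈ -1.5385)
√(n + s(-141)) = √(-2434309/1582224 - 11) = √(-19838773/1582224) = I*√1961836423197/395556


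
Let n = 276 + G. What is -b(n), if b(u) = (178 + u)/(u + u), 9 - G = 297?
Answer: 83/12 ≈ 6.9167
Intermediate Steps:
G = -288 (G = 9 - 1*297 = 9 - 297 = -288)
n = -12 (n = 276 - 288 = -12)
b(u) = (178 + u)/(2*u) (b(u) = (178 + u)/((2*u)) = (178 + u)*(1/(2*u)) = (178 + u)/(2*u))
-b(n) = -(178 - 12)/(2*(-12)) = -(-1)*166/(2*12) = -1*(-83/12) = 83/12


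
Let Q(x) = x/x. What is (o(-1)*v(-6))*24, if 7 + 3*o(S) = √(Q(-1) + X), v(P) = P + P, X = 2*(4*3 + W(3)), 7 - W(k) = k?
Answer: 672 - 96*√33 ≈ 120.52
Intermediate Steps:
W(k) = 7 - k
X = 32 (X = 2*(4*3 + (7 - 1*3)) = 2*(12 + (7 - 3)) = 2*(12 + 4) = 2*16 = 32)
v(P) = 2*P
Q(x) = 1
o(S) = -7/3 + √33/3 (o(S) = -7/3 + √(1 + 32)/3 = -7/3 + √33/3)
(o(-1)*v(-6))*24 = ((-7/3 + √33/3)*(2*(-6)))*24 = ((-7/3 + √33/3)*(-12))*24 = (28 - 4*√33)*24 = 672 - 96*√33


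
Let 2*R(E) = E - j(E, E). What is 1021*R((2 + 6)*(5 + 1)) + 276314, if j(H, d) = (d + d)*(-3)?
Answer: 447842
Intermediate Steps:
j(H, d) = -6*d (j(H, d) = (2*d)*(-3) = -6*d)
R(E) = 7*E/2 (R(E) = (E - (-6)*E)/2 = (E + 6*E)/2 = (7*E)/2 = 7*E/2)
1021*R((2 + 6)*(5 + 1)) + 276314 = 1021*(7*((2 + 6)*(5 + 1))/2) + 276314 = 1021*(7*(8*6)/2) + 276314 = 1021*((7/2)*48) + 276314 = 1021*168 + 276314 = 171528 + 276314 = 447842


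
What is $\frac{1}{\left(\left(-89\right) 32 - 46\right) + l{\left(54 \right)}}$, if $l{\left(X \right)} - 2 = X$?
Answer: $- \frac{1}{2838} \approx -0.00035236$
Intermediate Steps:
$l{\left(X \right)} = 2 + X$
$\frac{1}{\left(\left(-89\right) 32 - 46\right) + l{\left(54 \right)}} = \frac{1}{\left(\left(-89\right) 32 - 46\right) + \left(2 + 54\right)} = \frac{1}{\left(-2848 - 46\right) + 56} = \frac{1}{-2894 + 56} = \frac{1}{-2838} = - \frac{1}{2838}$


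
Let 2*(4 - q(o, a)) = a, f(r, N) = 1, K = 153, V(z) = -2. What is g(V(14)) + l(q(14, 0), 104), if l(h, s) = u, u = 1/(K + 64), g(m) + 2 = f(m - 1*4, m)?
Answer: -216/217 ≈ -0.99539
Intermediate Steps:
q(o, a) = 4 - a/2
g(m) = -1 (g(m) = -2 + 1 = -1)
u = 1/217 (u = 1/(153 + 64) = 1/217 ≈ 0.0046083)
l(h, s) = 1/217
g(V(14)) + l(q(14, 0), 104) = -1 + 1/217 = -216/217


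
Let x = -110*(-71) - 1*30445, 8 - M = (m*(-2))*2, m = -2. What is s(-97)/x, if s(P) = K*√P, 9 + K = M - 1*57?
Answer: 22*I*√97/7545 ≈ 0.028718*I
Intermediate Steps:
M = 0 (M = 8 - (-2*(-2))*2 = 8 - 4*2 = 8 - 1*8 = 8 - 8 = 0)
K = -66 (K = -9 + (0 - 1*57) = -9 + (0 - 57) = -9 - 57 = -66)
x = -22635 (x = 7810 - 30445 = -22635)
s(P) = -66*√P
s(-97)/x = -66*I*√97/(-22635) = -66*I*√97*(-1/22635) = 22*I*√97/7545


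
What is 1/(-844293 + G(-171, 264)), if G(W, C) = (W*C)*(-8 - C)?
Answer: 1/11434875 ≈ 8.7452e-8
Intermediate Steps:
G(W, C) = C*W*(-8 - C) (G(W, C) = (C*W)*(-8 - C) = C*W*(-8 - C))
1/(-844293 + G(-171, 264)) = 1/(-844293 - 1*264*(-171)*(8 + 264)) = 1/(-844293 - 1*264*(-171)*272) = 1/(-844293 + 12279168) = 1/11434875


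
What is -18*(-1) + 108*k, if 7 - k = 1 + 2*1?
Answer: 450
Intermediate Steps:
k = 4 (k = 7 - (1 + 2*1) = 7 - (1 + 2) = 7 - 1*3 = 7 - 3 = 4)
-18*(-1) + 108*k = -18*(-1) + 108*4 = 18 + 432 = 450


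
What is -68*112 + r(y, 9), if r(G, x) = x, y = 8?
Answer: -7607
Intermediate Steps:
-68*112 + r(y, 9) = -68*112 + 9 = -7616 + 9 = -7607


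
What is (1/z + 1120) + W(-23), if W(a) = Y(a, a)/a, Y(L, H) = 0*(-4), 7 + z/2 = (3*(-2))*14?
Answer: 203839/182 ≈ 1120.0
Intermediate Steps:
z = -182 (z = -14 + 2*((3*(-2))*14) = -14 + 2*(-6*14) = -14 + 2*(-84) = -14 - 168 = -182)
Y(L, H) = 0
W(a) = 0 (W(a) = 0/a = 0)
(1/z + 1120) + W(-23) = (1/(-182) + 1120) + 0 = (-1/182 + 1120) + 0 = 203839/182 + 0 = 203839/182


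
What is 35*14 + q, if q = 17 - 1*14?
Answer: 493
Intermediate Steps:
q = 3 (q = 17 - 14 = 3)
35*14 + q = 35*14 + 3 = 490 + 3 = 493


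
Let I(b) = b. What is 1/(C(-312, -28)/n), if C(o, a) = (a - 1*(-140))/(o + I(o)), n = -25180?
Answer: 982020/7 ≈ 1.4029e+5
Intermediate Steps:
C(o, a) = (140 + a)/(2*o) (C(o, a) = (a - 1*(-140))/(o + o) = (a + 140)/((2*o)) = (140 + a)*(1/(2*o)) = (140 + a)/(2*o))
1/(C(-312, -28)/n) = 1/(((½)*(140 - 28)/(-312))/(-25180)) = 1/(((½)*(-1/312)*112)*(-1/25180)) = 1/(-7/39*(-1/25180)) = 1/(7/982020) = 982020/7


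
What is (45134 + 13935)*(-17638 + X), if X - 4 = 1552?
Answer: -949947658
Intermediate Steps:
X = 1556 (X = 4 + 1552 = 1556)
(45134 + 13935)*(-17638 + X) = (45134 + 13935)*(-17638 + 1556) = 59069*(-16082) = -949947658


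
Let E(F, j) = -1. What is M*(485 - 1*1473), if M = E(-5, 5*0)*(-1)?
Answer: -988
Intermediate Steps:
M = 1 (M = -1*(-1) = 1)
M*(485 - 1*1473) = 1*(485 - 1*1473) = 1*(485 - 1473) = 1*(-988) = -988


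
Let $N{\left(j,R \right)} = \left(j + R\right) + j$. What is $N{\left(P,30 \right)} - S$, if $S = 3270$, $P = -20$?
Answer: $-3280$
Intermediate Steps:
$N{\left(j,R \right)} = R + 2 j$ ($N{\left(j,R \right)} = \left(R + j\right) + j = R + 2 j$)
$N{\left(P,30 \right)} - S = \left(30 + 2 \left(-20\right)\right) - 3270 = \left(30 - 40\right) - 3270 = -10 - 3270 = -3280$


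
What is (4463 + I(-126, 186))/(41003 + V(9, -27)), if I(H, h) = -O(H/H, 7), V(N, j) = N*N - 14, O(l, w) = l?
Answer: 2231/20535 ≈ 0.10864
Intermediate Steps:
V(N, j) = -14 + N² (V(N, j) = N² - 14 = -14 + N²)
I(H, h) = -1 (I(H, h) = -H/H = -1*1 = -1)
(4463 + I(-126, 186))/(41003 + V(9, -27)) = (4463 - 1)/(41003 + (-14 + 9²)) = 4462/(41003 + (-14 + 81)) = 4462/(41003 + 67) = 4462/41070 = 4462*(1/41070) = 2231/20535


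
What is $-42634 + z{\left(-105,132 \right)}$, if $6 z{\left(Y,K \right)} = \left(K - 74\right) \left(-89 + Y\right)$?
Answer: $- \frac{133528}{3} \approx -44509.0$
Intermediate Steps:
$z{\left(Y,K \right)} = \frac{\left(-89 + Y\right) \left(-74 + K\right)}{6}$ ($z{\left(Y,K \right)} = \frac{\left(K - 74\right) \left(-89 + Y\right)}{6} = \frac{\left(-74 + K\right) \left(-89 + Y\right)}{6} = \frac{\left(-89 + Y\right) \left(-74 + K\right)}{6}$)
$-42634 + z{\left(-105,132 \right)} = -42634 + \left(\frac{3293}{3} - 1958 - -1295 + \frac{1}{6} \cdot 132 \left(-105\right)\right) = -42634 + \left(\frac{3293}{3} - 1958 + 1295 - 2310\right) = -42634 - \frac{5626}{3} = - \frac{133528}{3}$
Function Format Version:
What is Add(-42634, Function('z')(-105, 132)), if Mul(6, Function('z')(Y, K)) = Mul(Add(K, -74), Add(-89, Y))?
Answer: Rational(-133528, 3) ≈ -44509.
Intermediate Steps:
Function('z')(Y, K) = Mul(Rational(1, 6), Add(-89, Y), Add(-74, K)) (Function('z')(Y, K) = Mul(Rational(1, 6), Mul(Add(K, -74), Add(-89, Y))) = Mul(Rational(1, 6), Mul(Add(-74, K), Add(-89, Y))) = Mul(Rational(1, 6), Mul(Add(-89, Y), Add(-74, K))) = Mul(Rational(1, 6), Add(-89, Y), Add(-74, K)))
Add(-42634, Function('z')(-105, 132)) = Add(-42634, Add(Rational(3293, 3), Mul(Rational(-89, 6), 132), Mul(Rational(-37, 3), -105), Mul(Rational(1, 6), 132, -105))) = Add(-42634, Add(Rational(3293, 3), -1958, 1295, -2310)) = Add(-42634, Rational(-5626, 3)) = Rational(-133528, 3)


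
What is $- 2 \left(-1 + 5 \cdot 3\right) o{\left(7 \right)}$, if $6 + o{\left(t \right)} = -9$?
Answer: $420$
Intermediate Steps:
$o{\left(t \right)} = -15$ ($o{\left(t \right)} = -6 - 9 = -15$)
$- 2 \left(-1 + 5 \cdot 3\right) o{\left(7 \right)} = - 2 \left(-1 + 5 \cdot 3\right) \left(-15\right) = - 2 \left(-1 + 15\right) \left(-15\right) = \left(-2\right) 14 \left(-15\right) = \left(-28\right) \left(-15\right) = 420$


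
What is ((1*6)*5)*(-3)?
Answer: -90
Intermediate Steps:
((1*6)*5)*(-3) = (6*5)*(-3) = 30*(-3) = -90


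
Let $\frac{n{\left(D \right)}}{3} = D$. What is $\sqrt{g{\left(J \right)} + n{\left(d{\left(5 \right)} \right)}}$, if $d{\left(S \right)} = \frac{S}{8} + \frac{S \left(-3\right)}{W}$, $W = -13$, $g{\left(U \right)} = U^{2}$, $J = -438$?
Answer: $\frac{\sqrt{518760606}}{52} \approx 438.01$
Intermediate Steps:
$d{\left(S \right)} = \frac{37 S}{104}$ ($d{\left(S \right)} = \frac{S}{8} + \frac{S \left(-3\right)}{-13} = S \frac{1}{8} + - 3 S \left(- \frac{1}{13}\right) = \frac{S}{8} + \frac{3 S}{13} = \frac{37 S}{104}$)
$n{\left(D \right)} = 3 D$
$\sqrt{g{\left(J \right)} + n{\left(d{\left(5 \right)} \right)}} = \sqrt{\left(-438\right)^{2} + 3 \cdot \frac{37}{104} \cdot 5} = \sqrt{191844 + 3 \cdot \frac{185}{104}} = \sqrt{191844 + \frac{555}{104}} = \sqrt{\frac{19952331}{104}} = \frac{\sqrt{518760606}}{52}$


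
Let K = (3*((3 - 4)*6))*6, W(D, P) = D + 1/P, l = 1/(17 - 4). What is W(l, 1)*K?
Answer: -1512/13 ≈ -116.31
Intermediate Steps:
l = 1/13 ≈ 0.076923
K = -108 (K = (3*(-1*6))*6 = (3*(-6))*6 = -18*6 = -108)
W(l, 1)*K = (1/13 + 1/1)*(-108) = (1/13 + 1)*(-108) = (14/13)*(-108) = -1512/13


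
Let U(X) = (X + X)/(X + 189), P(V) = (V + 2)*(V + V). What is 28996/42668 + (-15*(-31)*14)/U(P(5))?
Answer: 256950527/21334 ≈ 12044.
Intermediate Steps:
P(V) = 2*V*(2 + V) (P(V) = (2 + V)*(2*V) = 2*V*(2 + V))
U(X) = 2*X/(189 + X) (U(X) = (2*X)/(189 + X) = 2*X/(189 + X))
28996/42668 + (-15*(-31)*14)/U(P(5)) = 28996/42668 + (-15*(-31)*14)/((2*(2*5*(2 + 5))/(189 + 2*5*(2 + 5)))) = 28996*(1/42668) + (465*14)/((2*(2*5*7)/(189 + 2*5*7))) = 7249/10667 + 6510/((2*70/(189 + 70))) = 7249/10667 + 6510/((2*70/259)) = 7249/10667 + 6510/((2*70*(1/259))) = 7249/10667 + 6510/(20/37) = 7249/10667 + 6510*(37/20) = 7249/10667 + 24087/2 = 256950527/21334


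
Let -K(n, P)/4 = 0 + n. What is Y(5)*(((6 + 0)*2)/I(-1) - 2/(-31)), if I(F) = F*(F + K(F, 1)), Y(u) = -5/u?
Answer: 122/31 ≈ 3.9355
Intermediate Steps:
K(n, P) = -4*n (K(n, P) = -4*(0 + n) = -4*n)
I(F) = -3*F**2 (I(F) = F*(F - 4*F) = F*(-3*F) = -3*F**2)
Y(5)*(((6 + 0)*2)/I(-1) - 2/(-31)) = (-5/5)*(((6 + 0)*2)/((-3*(-1)**2)) - 2/(-31)) = (-5*1/5)*((6*2)/((-3*1)) - 2*(-1/31)) = -(12/(-3) + 2/31) = -(12*(-1/3) + 2/31) = -(-4 + 2/31) = -1*(-122/31) = 122/31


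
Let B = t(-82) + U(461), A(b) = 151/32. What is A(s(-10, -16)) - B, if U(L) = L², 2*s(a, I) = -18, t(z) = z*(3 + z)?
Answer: -7007817/32 ≈ -2.1899e+5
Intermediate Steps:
s(a, I) = -9 (s(a, I) = (½)*(-18) = -9)
A(b) = 151/32 (A(b) = 151*(1/32) = 151/32)
B = 218999 (B = -82*(3 - 82) + 461² = -82*(-79) + 212521 = 6478 + 212521 = 218999)
A(s(-10, -16)) - B = 151/32 - 1*218999 = 151/32 - 218999 = -7007817/32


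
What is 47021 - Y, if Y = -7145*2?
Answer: 61311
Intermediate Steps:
Y = -14290
47021 - Y = 47021 - 1*(-14290) = 47021 + 14290 = 61311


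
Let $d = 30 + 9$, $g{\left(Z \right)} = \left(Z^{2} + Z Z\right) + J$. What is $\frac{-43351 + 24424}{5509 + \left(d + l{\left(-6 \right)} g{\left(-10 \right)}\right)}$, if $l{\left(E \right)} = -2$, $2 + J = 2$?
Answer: $- \frac{2103}{572} \approx -3.6766$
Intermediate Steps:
$J = 0$ ($J = -2 + 2 = 0$)
$g{\left(Z \right)} = 2 Z^{2}$ ($g{\left(Z \right)} = \left(Z^{2} + Z Z\right) + 0 = \left(Z^{2} + Z^{2}\right) + 0 = 2 Z^{2} + 0 = 2 Z^{2}$)
$d = 39$
$\frac{-43351 + 24424}{5509 + \left(d + l{\left(-6 \right)} g{\left(-10 \right)}\right)} = \frac{-43351 + 24424}{5509 + \left(39 - 2 \cdot 2 \left(-10\right)^{2}\right)} = - \frac{18927}{5509 + \left(39 - 2 \cdot 2 \cdot 100\right)} = - \frac{18927}{5509 + \left(39 - 400\right)} = - \frac{18927}{5509 - 361} = - \frac{18927}{5148} = \left(-18927\right) \frac{1}{5148} = - \frac{2103}{572}$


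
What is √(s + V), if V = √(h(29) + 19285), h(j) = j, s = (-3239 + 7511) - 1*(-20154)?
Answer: √(24426 + 3*√2146) ≈ 156.73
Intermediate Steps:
s = 24426 (s = 4272 + 20154 = 24426)
V = 3*√2146 (V = √(29 + 19285) = √19314 = 3*√2146 ≈ 138.97)
√(s + V) = √(24426 + 3*√2146)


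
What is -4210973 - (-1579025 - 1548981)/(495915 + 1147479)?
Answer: -3460142317178/821697 ≈ -4.2110e+6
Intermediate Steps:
-4210973 - (-1579025 - 1548981)/(495915 + 1147479) = -4210973 - (-3128006)/1643394 = -4210973 - 1*(-1564003/821697) = -4210973 + 1564003/821697 = -3460142317178/821697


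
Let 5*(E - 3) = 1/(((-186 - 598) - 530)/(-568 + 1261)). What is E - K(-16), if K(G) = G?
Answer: 13793/730 ≈ 18.895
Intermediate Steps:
E = 2113/730 (E = 3 + 1/(5*((((-186 - 598) - 530)/(-568 + 1261)))) = 3 + 1/(5*(((-784 - 530)/693))) = 3 + 1/(5*((-1314*1/693))) = 3 + 1/(5*(-146/77)) = 3 + (1/5)*(-77/146) = 3 - 77/730 = 2113/730 ≈ 2.8945)
E - K(-16) = 2113/730 - 1*(-16) = 2113/730 + 16 = 13793/730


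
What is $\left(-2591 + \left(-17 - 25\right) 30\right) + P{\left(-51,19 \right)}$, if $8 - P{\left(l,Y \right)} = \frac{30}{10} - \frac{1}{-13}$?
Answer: $- \frac{49999}{13} \approx -3846.1$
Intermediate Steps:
$P{\left(l,Y \right)} = \frac{64}{13}$ ($P{\left(l,Y \right)} = 8 - \left(\frac{30}{10} - \frac{1}{-13}\right) = 8 - \left(30 \cdot \frac{1}{10} - - \frac{1}{13}\right) = 8 - \left(3 + \frac{1}{13}\right) = 8 - \frac{40}{13} = \frac{64}{13}$)
$\left(-2591 + \left(-17 - 25\right) 30\right) + P{\left(-51,19 \right)} = \left(-2591 + \left(-17 - 25\right) 30\right) + \frac{64}{13} = \left(-2591 - 1260\right) + \frac{64}{13} = -3851 + \frac{64}{13} = - \frac{49999}{13}$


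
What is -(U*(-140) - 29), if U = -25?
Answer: -3471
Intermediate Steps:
-(U*(-140) - 29) = -(-25*(-140) - 29) = -(3500 - 29) = -1*3471 = -3471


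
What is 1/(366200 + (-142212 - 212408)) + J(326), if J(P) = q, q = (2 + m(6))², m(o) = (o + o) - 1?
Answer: 1957021/11580 ≈ 169.00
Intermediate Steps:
m(o) = -1 + 2*o (m(o) = 2*o - 1 = -1 + 2*o)
q = 169 (q = (2 + (-1 + 2*6))² = (2 + (-1 + 12))² = (2 + 11)² = 13² = 169)
J(P) = 169
1/(366200 + (-142212 - 212408)) + J(326) = 1/(366200 + (-142212 - 212408)) + 169 = 1/(366200 - 354620) + 169 = 1/11580 + 169 = 1957021/11580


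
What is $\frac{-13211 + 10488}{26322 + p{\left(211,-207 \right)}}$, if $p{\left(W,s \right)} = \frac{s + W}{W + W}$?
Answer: $- \frac{574553}{5553944} \approx -0.10345$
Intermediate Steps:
$p{\left(W,s \right)} = \frac{W + s}{2 W}$
$\frac{-13211 + 10488}{26322 + p{\left(211,-207 \right)}} = \frac{-13211 + 10488}{26322 + \frac{211 - 207}{2 \cdot 211}} = - \frac{2723}{26322 + \frac{1}{2} \cdot \frac{1}{211} \cdot 4} = - \frac{2723}{26322 + \frac{2}{211}} = - \frac{2723}{\frac{5553944}{211}} = \left(-2723\right) \frac{211}{5553944} = - \frac{574553}{5553944}$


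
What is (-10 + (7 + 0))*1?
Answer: -3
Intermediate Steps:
(-10 + (7 + 0))*1 = (-10 + 7)*1 = -3*1 = -3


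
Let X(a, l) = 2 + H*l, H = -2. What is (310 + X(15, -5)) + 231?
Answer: 553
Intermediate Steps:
X(a, l) = 2 - 2*l
(310 + X(15, -5)) + 231 = (310 + (2 - 2*(-5))) + 231 = (310 + (2 + 10)) + 231 = (310 + 12) + 231 = 322 + 231 = 553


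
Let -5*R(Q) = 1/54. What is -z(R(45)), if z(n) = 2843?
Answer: -2843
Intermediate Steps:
R(Q) = -1/270 (R(Q) = -1/5/54 = -1/5*1/54 = -1/270)
-z(R(45)) = -1*2843 = -2843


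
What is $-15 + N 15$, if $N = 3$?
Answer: $30$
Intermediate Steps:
$-15 + N 15 = -15 + 3 \cdot 15 = -15 + 45 = 30$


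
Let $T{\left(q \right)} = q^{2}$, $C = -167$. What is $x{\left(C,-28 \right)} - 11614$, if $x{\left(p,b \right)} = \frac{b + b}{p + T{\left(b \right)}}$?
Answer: $- \frac{7165894}{617} \approx -11614.0$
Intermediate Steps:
$x{\left(p,b \right)} = \frac{2 b}{p + b^{2}}$ ($x{\left(p,b \right)} = \frac{b + b}{p + b^{2}} = \frac{2 b}{p + b^{2}}$)
$x{\left(C,-28 \right)} - 11614 = 2 \left(-28\right) \frac{1}{-167 + \left(-28\right)^{2}} - 11614 = 2 \left(-28\right) \frac{1}{-167 + 784} - 11614 = 2 \left(-28\right) \frac{1}{617} - 11614 = - \frac{56}{617} - 11614 = - \frac{7165894}{617}$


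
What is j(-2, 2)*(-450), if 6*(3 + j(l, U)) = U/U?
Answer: 1275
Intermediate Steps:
j(l, U) = -17/6 (j(l, U) = -3 + (U/U)/6 = -3 + (⅙)*1 = -3 + ⅙ = -17/6)
j(-2, 2)*(-450) = -17/6*(-450) = 1275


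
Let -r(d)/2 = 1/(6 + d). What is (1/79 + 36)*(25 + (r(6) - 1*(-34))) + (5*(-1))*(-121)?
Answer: 1291055/474 ≈ 2723.7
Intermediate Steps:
r(d) = -2/(6 + d)
(1/79 + 36)*(25 + (r(6) - 1*(-34))) + (5*(-1))*(-121) = (1/79 + 36)*(25 + (-2/(6 + 6) - 1*(-34))) + (5*(-1))*(-121) = (1/79 + 36)*(25 + (-2/12 + 34)) - 5*(-121) = 2845*(25 + (-2*1/12 + 34))/79 + 605 = 2845*(25 + (-1/6 + 34))/79 + 605 = 2845*(25 + 203/6)/79 + 605 = (2845/79)*(353/6) + 605 = 1004285/474 + 605 = 1291055/474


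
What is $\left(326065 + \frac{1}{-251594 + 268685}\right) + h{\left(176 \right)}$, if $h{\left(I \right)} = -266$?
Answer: $\frac{5568230710}{17091} \approx 3.258 \cdot 10^{5}$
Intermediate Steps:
$\left(326065 + \frac{1}{-251594 + 268685}\right) + h{\left(176 \right)} = \left(326065 + \frac{1}{-251594 + 268685}\right) - 266 = \left(326065 + \frac{1}{17091}\right) - 266 = \frac{5572776916}{17091} - 266 = \frac{5568230710}{17091}$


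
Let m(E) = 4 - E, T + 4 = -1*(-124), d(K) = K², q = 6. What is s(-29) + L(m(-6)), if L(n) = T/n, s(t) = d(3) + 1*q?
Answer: 27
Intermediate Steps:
T = 120 (T = -4 - 1*(-124) = -4 + 124 = 120)
s(t) = 15 (s(t) = 3² + 1*6 = 9 + 6 = 15)
L(n) = 120/n
s(-29) + L(m(-6)) = 15 + 120/(4 - 1*(-6)) = 15 + 120/(4 + 6) = 15 + 120/10 = 15 + 120*(⅒) = 15 + 12 = 27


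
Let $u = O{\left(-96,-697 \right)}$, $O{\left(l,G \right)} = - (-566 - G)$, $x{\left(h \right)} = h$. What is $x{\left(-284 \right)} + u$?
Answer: $-415$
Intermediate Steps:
$O{\left(l,G \right)} = 566 + G$
$u = -131$ ($u = 566 - 697 = -131$)
$x{\left(-284 \right)} + u = -284 - 131 = -415$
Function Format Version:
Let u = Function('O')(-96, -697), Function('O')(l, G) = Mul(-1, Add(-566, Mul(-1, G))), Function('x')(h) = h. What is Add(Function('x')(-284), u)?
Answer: -415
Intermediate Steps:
Function('O')(l, G) = Add(566, G)
u = -131 (u = Add(566, -697) = -131)
Add(Function('x')(-284), u) = Add(-284, -131) = -415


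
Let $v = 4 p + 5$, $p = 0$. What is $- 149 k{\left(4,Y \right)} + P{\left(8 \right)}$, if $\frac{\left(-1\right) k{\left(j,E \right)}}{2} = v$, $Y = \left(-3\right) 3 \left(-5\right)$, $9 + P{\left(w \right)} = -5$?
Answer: $1476$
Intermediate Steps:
$P{\left(w \right)} = -14$ ($P{\left(w \right)} = -9 - 5 = -14$)
$Y = 45$ ($Y = \left(-9\right) \left(-5\right) = 45$)
$v = 5$ ($v = 4 \cdot 0 + 5 = 0 + 5 = 5$)
$k{\left(j,E \right)} = -10$ ($k{\left(j,E \right)} = \left(-2\right) 5 = -10$)
$- 149 k{\left(4,Y \right)} + P{\left(8 \right)} = \left(-149\right) \left(-10\right) - 14 = 1490 - 14 = 1476$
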